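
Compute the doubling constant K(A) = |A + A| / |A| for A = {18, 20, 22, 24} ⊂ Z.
K = |A + A| / |A| = 7/4

Enumerate A + A = {a + b : a, b ∈ A}. With |A| = 4, there are |A|^2 = 16 ordered sum pairs; collecting distinct values, A + A = {36, 38, 40, 42, 44, 46, 48}, so |A + A| = 7. Thus K = 7/4. Here |A + A| = 2|A| − 1 = 7, the minimum possible — so K = 7/4 is minimal, which holds iff A is an arithmetic progression.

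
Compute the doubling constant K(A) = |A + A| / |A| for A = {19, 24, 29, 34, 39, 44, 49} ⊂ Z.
K = |A + A| / |A| = 13/7

Enumerate A + A = {a + b : a, b ∈ A}. With |A| = 7, there are |A|^2 = 49 ordered sum pairs; collecting distinct values, A + A = {38, 43, 48, 53, 58, 63, 68, 73, 78, 83, 88, 93, 98}, so |A + A| = 13. Thus K = 13/7. Here |A + A| = 2|A| − 1 = 13, the minimum possible — so K = 13/7 is minimal, which holds iff A is an arithmetic progression.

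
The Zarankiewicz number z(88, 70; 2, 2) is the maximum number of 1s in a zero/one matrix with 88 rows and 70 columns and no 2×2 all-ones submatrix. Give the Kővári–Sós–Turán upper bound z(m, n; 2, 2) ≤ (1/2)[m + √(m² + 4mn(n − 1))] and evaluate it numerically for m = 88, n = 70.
z(88, 70; 2, 2) ≤ (1/2)[88 + √(88² + 4·88·70·69)] = (1/2)[88 + √1707904] = 697.434

Kővári–Sós–Turán: let r_1, ..., r_88 be the row sums and z = Σ r_i the total number of 1s. Each pair of columns can share at most one row with both entries 1 (else a 2×2 all-ones block appears), so Σ_i C(r_i, 2) ≤ C(70, 2) = 2415. By convexity Σ_i C(r_i, 2) ≥ 88·C(z/88, 2) = z(z − 88)/(2·88), giving z² − 88z − 88·70·69 ≤ 0 and hence z ≤ (1/2)[88 + √(7744 + 4·425040)] = (1/2)[88 + √1707904] ≈ (1/2)(88 + 1306.868) = 697.434.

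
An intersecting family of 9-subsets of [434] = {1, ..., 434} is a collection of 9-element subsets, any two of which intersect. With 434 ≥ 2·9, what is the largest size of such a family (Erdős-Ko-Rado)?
max |F| = C(433, 8) = 28716756179068386

Erdős-Ko-Rado (1961): when n ≥ 2k, max |F| = C(n−1, k−1). The bound is attained by the star {A : i ∈ A} for any fixed i ∈ [n]. Here C(434−1, 9−1) = C(433, 8) = 28716756179068386.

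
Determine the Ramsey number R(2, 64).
R(2, 64) = 64

R(2, k) = k for all k ≥ 2: in a 2-colouring of K_k, either some edge is red (a red K_2) or all edges are blue (a blue K_k). And K_{63} coloured all-blue has no blue K_64, so R(2, 64) > 63. Hence R(2, 64) = 64.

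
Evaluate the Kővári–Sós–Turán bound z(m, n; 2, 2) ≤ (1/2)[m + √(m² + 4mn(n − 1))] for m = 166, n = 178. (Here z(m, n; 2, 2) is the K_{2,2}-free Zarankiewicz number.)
z(166, 178; 2, 2) ≤ (1/2)[166 + √(166² + 4·166·178·177)] = (1/2)[166 + √20947540] = 2371.4241

Kővári–Sós–Turán: let r_1, ..., r_166 be the row sums and z = Σ r_i the total number of 1s. Each pair of columns can share at most one row with both entries 1 (else a 2×2 all-ones block appears), so Σ_i C(r_i, 2) ≤ C(178, 2) = 15753. By convexity Σ_i C(r_i, 2) ≥ 166·C(z/166, 2) = z(z − 166)/(2·166), giving z² − 166z − 166·178·177 ≤ 0 and hence z ≤ (1/2)[166 + √(27556 + 4·5229996)] = (1/2)[166 + √20947540] ≈ (1/2)(166 + 4576.8483) = 2371.4241.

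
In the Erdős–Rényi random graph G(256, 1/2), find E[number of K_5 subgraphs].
E[# K_5] = C(256, 5) · (1/2)^C(5, 2) = 8809549056 / 2^10 = 34412301/4 = 8603075.25

For each 5-subset S of vertices (there are C(256, 5) = 8809549056 such S), let X_S = 1 if S induces a K_5 (all C(5, 2) = 10 edges present). Then P(X_S = 1) = (1/2)^10 = 1/1024. By linearity of expectation, E[# K_5] = C(256, 5) · (1/2)^10 = 8809549056 / 1024 = 34412301/4 = 8603075.25.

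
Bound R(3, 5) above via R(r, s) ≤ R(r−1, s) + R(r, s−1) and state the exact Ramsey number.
R(3, 5) ≤ R(2, 5) + R(3, 4) = 5 + 9 = 14; exact value R(3, 5) = 14.

The Erdős–Szekeres recurrence R(r, s) ≤ R(r−1, s) + R(r, s−1) applied to (r, s) = (3, 5) gives
  R(3, 5) ≤ R(2, 5) + R(3, 4) = 5 + 9 = 14.
(Recall R(2, k) = k and R is symmetric.) Here the recurrence bound is tight: a matching lower-bound construction on K_{13} shows R(3, 5) > 13, so R(3, 5) = 14 exactly.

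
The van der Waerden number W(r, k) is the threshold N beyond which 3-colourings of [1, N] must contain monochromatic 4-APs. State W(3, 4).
W(3, 4) = 293

This is a classical value, W(3, 4) = 293, established by combining an explicit 3-colouring of {1, ..., 292} with no monochromatic 4-AP (giving the lower bound W(3, 4) > 292) and a finite case analysis / exhaustive computer search showing every 3-colouring of {1, ..., 293} has such an AP.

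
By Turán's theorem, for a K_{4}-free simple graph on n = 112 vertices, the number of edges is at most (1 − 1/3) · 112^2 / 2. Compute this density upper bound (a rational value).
Turán density bound = (2/3) · 112^2/2 = 12544/3 ≈ 4181.3333

Turán's theorem: ex(n, K_{r+1}) is achieved by the complete r-partite Turán graph T(n, r) with parts as balanced as possible, and is at most (1 − 1/r) · n^2/2. For r = 3, n = 112: the density bound is (2/3) · 12544/2 = 12544/3 ≈ 4181.3333. The integer-valued extremum is e(T(112, 3)) = 4181, which is strictly less than the density bound 12544/3 since 3 ∤ 112 (the parts of T(112, 3) cannot all be equal).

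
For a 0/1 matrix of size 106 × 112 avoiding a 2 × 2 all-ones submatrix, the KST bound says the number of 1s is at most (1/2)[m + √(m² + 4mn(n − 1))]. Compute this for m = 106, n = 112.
z(106, 112; 2, 2) ≤ (1/2)[106 + √(106² + 4·106·112·111)] = (1/2)[106 + √5282404] = 1202.1741

Kővári–Sós–Turán: let r_1, ..., r_106 be the row sums and z = Σ r_i the total number of 1s. Each pair of columns can share at most one row with both entries 1 (else a 2×2 all-ones block appears), so Σ_i C(r_i, 2) ≤ C(112, 2) = 6216. By convexity Σ_i C(r_i, 2) ≥ 106·C(z/106, 2) = z(z − 106)/(2·106), giving z² − 106z − 106·112·111 ≤ 0 and hence z ≤ (1/2)[106 + √(11236 + 4·1317792)] = (1/2)[106 + √5282404] ≈ (1/2)(106 + 2298.3481) = 1202.1741.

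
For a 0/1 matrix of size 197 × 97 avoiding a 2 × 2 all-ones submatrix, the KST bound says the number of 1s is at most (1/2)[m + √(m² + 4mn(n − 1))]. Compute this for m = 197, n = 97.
z(197, 97; 2, 2) ≤ (1/2)[197 + √(197² + 4·197·97·96)] = (1/2)[197 + √7376665] = 1456.5008

Kővári–Sós–Turán: let r_1, ..., r_197 be the row sums and z = Σ r_i the total number of 1s. Each pair of columns can share at most one row with both entries 1 (else a 2×2 all-ones block appears), so Σ_i C(r_i, 2) ≤ C(97, 2) = 4656. By convexity Σ_i C(r_i, 2) ≥ 197·C(z/197, 2) = z(z − 197)/(2·197), giving z² − 197z − 197·97·96 ≤ 0 and hence z ≤ (1/2)[197 + √(38809 + 4·1834464)] = (1/2)[197 + √7376665] ≈ (1/2)(197 + 2716.0017) = 1456.5008.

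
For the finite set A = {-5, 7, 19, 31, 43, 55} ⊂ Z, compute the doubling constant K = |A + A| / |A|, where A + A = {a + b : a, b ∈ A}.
K = |A + A| / |A| = 11/6

Enumerate A + A = {a + b : a, b ∈ A}. With |A| = 6, there are |A|^2 = 36 ordered sum pairs; collecting distinct values, A + A = {-10, 2, 14, 26, 38, 50, 62, 74, 86, 98, 110}, so |A + A| = 11. Thus K = 11/6. Here |A + A| = 2|A| − 1 = 11, the minimum possible — so K = 11/6 is minimal, which holds iff A is an arithmetic progression.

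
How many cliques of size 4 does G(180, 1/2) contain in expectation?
E[# K_4] = C(180, 4) · (1/2)^C(4, 2) = 42296805 / 2^6 = 660887.578125

For each 4-subset S of vertices (there are C(180, 4) = 42296805 such S), let X_S = 1 if S induces a K_4 (all C(4, 2) = 6 edges present). Then P(X_S = 1) = (1/2)^6 = 1/64. By linearity of expectation, E[# K_4] = C(180, 4) · (1/2)^6 = 42296805 / 64 = 660887.578125.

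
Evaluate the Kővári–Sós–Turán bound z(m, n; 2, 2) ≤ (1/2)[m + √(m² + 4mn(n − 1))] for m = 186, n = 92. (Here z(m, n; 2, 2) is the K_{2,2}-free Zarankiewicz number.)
z(186, 92; 2, 2) ≤ (1/2)[186 + √(186² + 4·186·92·91)] = (1/2)[186 + √6263364] = 1344.3357

Kővári–Sós–Turán: let r_1, ..., r_186 be the row sums and z = Σ r_i the total number of 1s. Each pair of columns can share at most one row with both entries 1 (else a 2×2 all-ones block appears), so Σ_i C(r_i, 2) ≤ C(92, 2) = 4186. By convexity Σ_i C(r_i, 2) ≥ 186·C(z/186, 2) = z(z − 186)/(2·186), giving z² − 186z − 186·92·91 ≤ 0 and hence z ≤ (1/2)[186 + √(34596 + 4·1557192)] = (1/2)[186 + √6263364] ≈ (1/2)(186 + 2502.6714) = 1344.3357.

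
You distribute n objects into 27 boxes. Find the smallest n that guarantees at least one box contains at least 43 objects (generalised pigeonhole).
n = (43 − 1)·27 + 1 = 1135

By the generalised pigeonhole principle, to guarantee some box contains ≥ r objects we need more than (r − 1) · k objects total. Threshold: n = (r − 1) · k + 1. With r = 43 and k = 27: n = 42 · 27 + 1 = 1134 + 1 = 1135. For n = 1134 = 42 · 27, we can put exactly 42 objects in every box, avoiding 43 in any single one — so 1135 is tight.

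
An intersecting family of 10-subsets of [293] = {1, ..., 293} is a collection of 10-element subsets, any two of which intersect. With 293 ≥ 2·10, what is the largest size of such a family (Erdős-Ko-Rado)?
max |F| = C(292, 9) = 37550200986000560

Erdős-Ko-Rado (1961): when n ≥ 2k, max |F| = C(n−1, k−1). The bound is attained by the star {A : i ∈ A} for any fixed i ∈ [n]. Here C(293−1, 10−1) = C(292, 9) = 37550200986000560.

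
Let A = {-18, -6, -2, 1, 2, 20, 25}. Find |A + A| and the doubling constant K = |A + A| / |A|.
K = |A + A| / |A| = 26/7

Enumerate A + A = {a + b : a, b ∈ A}. With |A| = 7, there are |A|^2 = 49 ordered sum pairs; collecting distinct values, A + A = {-36, -24, -20, -17, -16, -12, -8, -5, -4, -1, 0, 2, 3, 4, 7, 14, 18, 19, 21, 22, 23, 26, 27, 40, 45, 50}, so |A + A| = 26. Thus K = 26/7. For comparison, the minimum possible |A + A| over all 7-element sets is 2·7 − 1 = 13 (so min K = 13/7), attained only by arithmetic progressions.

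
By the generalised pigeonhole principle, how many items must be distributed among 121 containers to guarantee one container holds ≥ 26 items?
n = (26 − 1)·121 + 1 = 3026

By the generalised pigeonhole principle, to guarantee some box contains ≥ r objects we need more than (r − 1) · k objects total. Threshold: n = (r − 1) · k + 1. With r = 26 and k = 121: n = 25 · 121 + 1 = 3025 + 1 = 3026. For n = 3025 = 25 · 121, we can put exactly 25 objects in every box, avoiding 26 in any single one — so 3026 is tight.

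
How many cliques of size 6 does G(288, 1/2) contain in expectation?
E[# K_6] = C(288, 6) · (1/2)^C(6, 2) = 752068773456 / 2^15 = 47004298341/2048 ≈ 22951317.549316

For each 6-subset S of vertices (there are C(288, 6) = 752068773456 such S), let X_S = 1 if S induces a K_6 (all C(6, 2) = 15 edges present). Then P(X_S = 1) = (1/2)^15 = 1/32768. By linearity of expectation, E[# K_6] = C(288, 6) · (1/2)^15 = 752068773456 / 32768 = 47004298341/2048 ≈ 22951317.549316.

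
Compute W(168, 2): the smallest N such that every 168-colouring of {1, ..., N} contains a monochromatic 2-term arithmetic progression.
W(168, 2) = 168 + 1 = 169

A 2-term AP is any pair of integers, so a monochromatic 2-AP exists iff some colour is used at least twice. With 168 colours, the colouring i ↦ i on {1, ..., 168} uses each colour once, avoiding any monochromatic pair, so W(168, 2) > 168. For {1, ..., 169}, pigeonhole forces two integers of the same colour, which form a monochromatic 2-AP. Hence W(168, 2) = 169.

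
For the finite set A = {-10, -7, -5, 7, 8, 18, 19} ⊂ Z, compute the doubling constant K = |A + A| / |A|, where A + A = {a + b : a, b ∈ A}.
K = |A + A| / |A| = 26/7

Enumerate A + A = {a + b : a, b ∈ A}. With |A| = 7, there are |A|^2 = 49 ordered sum pairs; collecting distinct values, A + A = {-20, -17, -15, -14, -12, -10, -3, -2, 0, 1, 2, 3, 8, 9, 11, 12, 13, 14, 15, 16, 25, 26, 27, 36, 37, 38}, so |A + A| = 26. Thus K = 26/7. For comparison, the minimum possible |A + A| over all 7-element sets is 2·7 − 1 = 13 (so min K = 13/7), attained only by arithmetic progressions.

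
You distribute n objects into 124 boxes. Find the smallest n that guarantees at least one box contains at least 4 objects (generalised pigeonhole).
n = (4 − 1)·124 + 1 = 373

By the generalised pigeonhole principle, to guarantee some box contains ≥ r objects we need more than (r − 1) · k objects total. Threshold: n = (r − 1) · k + 1. With r = 4 and k = 124: n = 3 · 124 + 1 = 372 + 1 = 373. For n = 372 = 3 · 124, we can put exactly 3 objects in every box, avoiding 4 in any single one — so 373 is tight.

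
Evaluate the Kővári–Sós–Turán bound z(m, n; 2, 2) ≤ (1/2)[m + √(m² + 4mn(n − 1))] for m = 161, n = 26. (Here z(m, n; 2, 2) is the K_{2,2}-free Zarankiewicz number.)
z(161, 26; 2, 2) ≤ (1/2)[161 + √(161² + 4·161·26·25)] = (1/2)[161 + √444521] = 413.862

Kővári–Sós–Turán: let r_1, ..., r_161 be the row sums and z = Σ r_i the total number of 1s. Each pair of columns can share at most one row with both entries 1 (else a 2×2 all-ones block appears), so Σ_i C(r_i, 2) ≤ C(26, 2) = 325. By convexity Σ_i C(r_i, 2) ≥ 161·C(z/161, 2) = z(z − 161)/(2·161), giving z² − 161z − 161·26·25 ≤ 0 and hence z ≤ (1/2)[161 + √(25921 + 4·104650)] = (1/2)[161 + √444521] ≈ (1/2)(161 + 666.7241) = 413.862.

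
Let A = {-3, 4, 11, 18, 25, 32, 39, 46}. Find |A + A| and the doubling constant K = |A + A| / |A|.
K = |A + A| / |A| = 15/8

Enumerate A + A = {a + b : a, b ∈ A}. With |A| = 8, there are |A|^2 = 64 ordered sum pairs; collecting distinct values, A + A = {-6, 1, 8, 15, 22, 29, 36, 43, 50, 57, 64, 71, 78, 85, 92}, so |A + A| = 15. Thus K = 15/8. Here |A + A| = 2|A| − 1 = 15, the minimum possible — so K = 15/8 is minimal, which holds iff A is an arithmetic progression.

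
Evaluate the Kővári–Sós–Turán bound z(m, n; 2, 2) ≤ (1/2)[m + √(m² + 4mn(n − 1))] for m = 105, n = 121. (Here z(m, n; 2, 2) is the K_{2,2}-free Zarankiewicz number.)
z(105, 121; 2, 2) ≤ (1/2)[105 + √(105² + 4·105·121·120)] = (1/2)[105 + √6109425] = 1288.3626

Kővári–Sós–Turán: let r_1, ..., r_105 be the row sums and z = Σ r_i the total number of 1s. Each pair of columns can share at most one row with both entries 1 (else a 2×2 all-ones block appears), so Σ_i C(r_i, 2) ≤ C(121, 2) = 7260. By convexity Σ_i C(r_i, 2) ≥ 105·C(z/105, 2) = z(z − 105)/(2·105), giving z² − 105z − 105·121·120 ≤ 0 and hence z ≤ (1/2)[105 + √(11025 + 4·1524600)] = (1/2)[105 + √6109425] ≈ (1/2)(105 + 2471.7251) = 1288.3626.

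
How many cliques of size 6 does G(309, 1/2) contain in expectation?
E[# K_6] = C(309, 6) · (1/2)^C(6, 2) = 1151356784424 / 2^15 = 143919598053/4096 ≈ 35136620.618408

For each 6-subset S of vertices (there are C(309, 6) = 1151356784424 such S), let X_S = 1 if S induces a K_6 (all C(6, 2) = 15 edges present). Then P(X_S = 1) = (1/2)^15 = 1/32768. By linearity of expectation, E[# K_6] = C(309, 6) · (1/2)^15 = 1151356784424 / 32768 = 143919598053/4096 ≈ 35136620.618408.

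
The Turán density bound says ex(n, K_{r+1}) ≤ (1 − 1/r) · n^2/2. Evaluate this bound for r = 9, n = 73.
Turán density bound = (8/9) · 73^2/2 = 21316/9 ≈ 2368.4444

Turán's theorem: ex(n, K_{r+1}) is achieved by the complete r-partite Turán graph T(n, r) with parts as balanced as possible, and is at most (1 − 1/r) · n^2/2. For r = 9, n = 73: the density bound is (8/9) · 5329/2 = 21316/9 ≈ 2368.4444. The integer-valued extremum is e(T(73, 9)) = 2368, which is strictly less than the density bound 21316/9 since 9 ∤ 73 (the parts of T(73, 9) cannot all be equal).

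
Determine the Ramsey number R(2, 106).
R(2, 106) = 106

R(2, k) = k for all k ≥ 2: in a 2-colouring of K_k, either some edge is red (a red K_2) or all edges are blue (a blue K_k). And K_{105} coloured all-blue has no blue K_106, so R(2, 106) > 105. Hence R(2, 106) = 106.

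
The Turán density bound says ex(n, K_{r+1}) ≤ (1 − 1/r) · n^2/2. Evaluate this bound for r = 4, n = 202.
Turán density bound = (3/4) · 202^2/2 = 30603/2 ≈ 15301.5

Turán's theorem: ex(n, K_{r+1}) is achieved by the complete r-partite Turán graph T(n, r) with parts as balanced as possible, and is at most (1 − 1/r) · n^2/2. For r = 4, n = 202: the density bound is (3/4) · 40804/2 = 30603/2 ≈ 15301.5. The integer-valued extremum is e(T(202, 4)) = 15301, which is strictly less than the density bound 30603/2 since 4 ∤ 202 (the parts of T(202, 4) cannot all be equal).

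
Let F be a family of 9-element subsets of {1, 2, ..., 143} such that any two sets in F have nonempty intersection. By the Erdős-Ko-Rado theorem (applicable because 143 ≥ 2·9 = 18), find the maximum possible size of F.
max |F| = C(142, 8) = 3354301527435

The Erdős-Ko-Rado theorem states: for n ≥ 2k, an intersecting family of k-subsets of an n-element set has size at most C(n − 1, k − 1), with equality for 'star' families {A ⊆ [n] : |A| = k, i ∈ A} (fix an element i). For n = 143, k = 9: C(142, 8) = 3354301527435.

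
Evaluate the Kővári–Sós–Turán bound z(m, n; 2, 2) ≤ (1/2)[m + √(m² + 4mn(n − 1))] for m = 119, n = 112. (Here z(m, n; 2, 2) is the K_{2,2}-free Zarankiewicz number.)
z(119, 112; 2, 2) ≤ (1/2)[119 + √(119² + 4·119·112·111)] = (1/2)[119 + √5931793] = 1277.2636

Kővári–Sós–Turán: let r_1, ..., r_119 be the row sums and z = Σ r_i the total number of 1s. Each pair of columns can share at most one row with both entries 1 (else a 2×2 all-ones block appears), so Σ_i C(r_i, 2) ≤ C(112, 2) = 6216. By convexity Σ_i C(r_i, 2) ≥ 119·C(z/119, 2) = z(z − 119)/(2·119), giving z² − 119z − 119·112·111 ≤ 0 and hence z ≤ (1/2)[119 + √(14161 + 4·1479408)] = (1/2)[119 + √5931793] ≈ (1/2)(119 + 2435.5273) = 1277.2636.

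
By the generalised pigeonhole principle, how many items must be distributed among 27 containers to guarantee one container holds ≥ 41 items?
n = (41 − 1)·27 + 1 = 1081

By the generalised pigeonhole principle, to guarantee some box contains ≥ r objects we need more than (r − 1) · k objects total. Threshold: n = (r − 1) · k + 1. With r = 41 and k = 27: n = 40 · 27 + 1 = 1080 + 1 = 1081. For n = 1080 = 40 · 27, we can put exactly 40 objects in every box, avoiding 41 in any single one — so 1081 is tight.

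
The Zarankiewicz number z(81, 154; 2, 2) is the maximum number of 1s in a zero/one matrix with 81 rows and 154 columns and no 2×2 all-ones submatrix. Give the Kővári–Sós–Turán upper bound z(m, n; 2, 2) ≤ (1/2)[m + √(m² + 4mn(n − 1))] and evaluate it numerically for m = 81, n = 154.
z(81, 154; 2, 2) ≤ (1/2)[81 + √(81² + 4·81·154·153)] = (1/2)[81 + √7640649] = 1422.5862

Kővári–Sós–Turán: let r_1, ..., r_81 be the row sums and z = Σ r_i the total number of 1s. Each pair of columns can share at most one row with both entries 1 (else a 2×2 all-ones block appears), so Σ_i C(r_i, 2) ≤ C(154, 2) = 11781. By convexity Σ_i C(r_i, 2) ≥ 81·C(z/81, 2) = z(z − 81)/(2·81), giving z² − 81z − 81·154·153 ≤ 0 and hence z ≤ (1/2)[81 + √(6561 + 4·1908522)] = (1/2)[81 + √7640649] ≈ (1/2)(81 + 2764.1724) = 1422.5862.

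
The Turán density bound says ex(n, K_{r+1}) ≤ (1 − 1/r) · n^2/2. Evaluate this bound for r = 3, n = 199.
Turán density bound = (2/3) · 199^2/2 = 39601/3 ≈ 13200.3333

Turán's theorem: ex(n, K_{r+1}) is achieved by the complete r-partite Turán graph T(n, r) with parts as balanced as possible, and is at most (1 − 1/r) · n^2/2. For r = 3, n = 199: the density bound is (2/3) · 39601/2 = 39601/3 ≈ 13200.3333. The integer-valued extremum is e(T(199, 3)) = 13200, which is strictly less than the density bound 39601/3 since 3 ∤ 199 (the parts of T(199, 3) cannot all be equal).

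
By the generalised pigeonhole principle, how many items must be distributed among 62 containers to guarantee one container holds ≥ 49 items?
n = (49 − 1)·62 + 1 = 2977

By the generalised pigeonhole principle, to guarantee some box contains ≥ r objects we need more than (r − 1) · k objects total. Threshold: n = (r − 1) · k + 1. With r = 49 and k = 62: n = 48 · 62 + 1 = 2976 + 1 = 2977. For n = 2976 = 48 · 62, we can put exactly 48 objects in every box, avoiding 49 in any single one — so 2977 is tight.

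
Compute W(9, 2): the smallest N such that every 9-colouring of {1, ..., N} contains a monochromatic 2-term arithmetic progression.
W(9, 2) = 9 + 1 = 10

A 2-term AP is any pair of integers, so a monochromatic 2-AP exists iff some colour is used at least twice. With 9 colours, the colouring i ↦ i on {1, ..., 9} uses each colour once, avoiding any monochromatic pair, so W(9, 2) > 9. For {1, ..., 10}, pigeonhole forces two integers of the same colour, which form a monochromatic 2-AP. Hence W(9, 2) = 10.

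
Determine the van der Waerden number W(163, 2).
W(163, 2) = 163 + 1 = 164

A 2-term AP is any pair of integers, so a monochromatic 2-AP exists iff some colour is used at least twice. With 163 colours, the colouring i ↦ i on {1, ..., 163} uses each colour once, avoiding any monochromatic pair, so W(163, 2) > 163. For {1, ..., 164}, pigeonhole forces two integers of the same colour, which form a monochromatic 2-AP. Hence W(163, 2) = 164.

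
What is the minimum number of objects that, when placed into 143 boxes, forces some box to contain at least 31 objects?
n = (31 − 1)·143 + 1 = 4291

By the generalised pigeonhole principle, to guarantee some box contains ≥ r objects we need more than (r − 1) · k objects total. Threshold: n = (r − 1) · k + 1. With r = 31 and k = 143: n = 30 · 143 + 1 = 4290 + 1 = 4291. For n = 4290 = 30 · 143, we can put exactly 30 objects in every box, avoiding 31 in any single one — so 4291 is tight.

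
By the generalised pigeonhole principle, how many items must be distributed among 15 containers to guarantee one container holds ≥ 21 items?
n = (21 − 1)·15 + 1 = 301

By the generalised pigeonhole principle, to guarantee some box contains ≥ r objects we need more than (r − 1) · k objects total. Threshold: n = (r − 1) · k + 1. With r = 21 and k = 15: n = 20 · 15 + 1 = 300 + 1 = 301. For n = 300 = 20 · 15, we can put exactly 20 objects in every box, avoiding 21 in any single one — so 301 is tight.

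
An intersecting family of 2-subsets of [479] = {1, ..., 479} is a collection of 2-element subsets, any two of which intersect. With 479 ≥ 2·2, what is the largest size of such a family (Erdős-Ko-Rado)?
max |F| = C(478, 1) = 478

The Erdős-Ko-Rado theorem states: for n ≥ 2k, an intersecting family of k-subsets of an n-element set has size at most C(n − 1, k − 1), with equality for 'star' families {A ⊆ [n] : |A| = k, i ∈ A} (fix an element i). For n = 479, k = 2: C(478, 1) = 478.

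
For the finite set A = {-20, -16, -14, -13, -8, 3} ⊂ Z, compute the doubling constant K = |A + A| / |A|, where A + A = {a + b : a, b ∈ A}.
K = |A + A| / |A| = 20/6 = 10/3

Enumerate A + A = {a + b : a, b ∈ A}. With |A| = 6, there are |A|^2 = 36 ordered sum pairs; collecting distinct values, A + A = {-40, -36, -34, -33, -32, -30, -29, -28, -27, -26, -24, -22, -21, -17, -16, -13, -11, -10, -5, 6}, so |A + A| = 20. Thus K = 20/6 = 10/3. For comparison, the minimum possible |A + A| over all 6-element sets is 2·6 − 1 = 11 (so min K = 11/6), attained only by arithmetic progressions.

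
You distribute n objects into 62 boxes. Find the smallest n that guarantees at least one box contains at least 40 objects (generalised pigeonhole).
n = (40 − 1)·62 + 1 = 2419

By the generalised pigeonhole principle, to guarantee some box contains ≥ r objects we need more than (r − 1) · k objects total. Threshold: n = (r − 1) · k + 1. With r = 40 and k = 62: n = 39 · 62 + 1 = 2418 + 1 = 2419. For n = 2418 = 39 · 62, we can put exactly 39 objects in every box, avoiding 40 in any single one — so 2419 is tight.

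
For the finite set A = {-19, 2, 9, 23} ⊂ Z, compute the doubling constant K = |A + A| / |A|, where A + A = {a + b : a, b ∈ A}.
K = |A + A| / |A| = 9/4

Enumerate A + A = {a + b : a, b ∈ A}. With |A| = 4, there are |A|^2 = 16 ordered sum pairs; collecting distinct values, A + A = {-38, -17, -10, 4, 11, 18, 25, 32, 46}, so |A + A| = 9. Thus K = 9/4. For comparison, the minimum possible |A + A| over all 4-element sets is 2·4 − 1 = 7 (so min K = 7/4), attained only by arithmetic progressions.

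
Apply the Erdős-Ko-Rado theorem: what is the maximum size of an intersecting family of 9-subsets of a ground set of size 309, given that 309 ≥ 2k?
max |F| = C(308, 8) = 1832649805164486

The Erdős-Ko-Rado theorem states: for n ≥ 2k, an intersecting family of k-subsets of an n-element set has size at most C(n − 1, k − 1), with equality for 'star' families {A ⊆ [n] : |A| = k, i ∈ A} (fix an element i). For n = 309, k = 9: C(308, 8) = 1832649805164486.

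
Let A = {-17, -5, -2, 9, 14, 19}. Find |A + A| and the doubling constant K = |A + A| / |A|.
K = |A + A| / |A| = 20/6 = 10/3

Enumerate A + A = {a + b : a, b ∈ A}. With |A| = 6, there are |A|^2 = 36 ordered sum pairs; collecting distinct values, A + A = {-34, -22, -19, -10, -8, -7, -4, -3, 2, 4, 7, 9, 12, 14, 17, 18, 23, 28, 33, 38}, so |A + A| = 20. Thus K = 20/6 = 10/3. For comparison, the minimum possible |A + A| over all 6-element sets is 2·6 − 1 = 11 (so min K = 11/6), attained only by arithmetic progressions.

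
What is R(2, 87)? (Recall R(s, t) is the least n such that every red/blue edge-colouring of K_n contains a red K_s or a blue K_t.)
R(2, 87) = 87

R(2, k) = k for all k ≥ 2: in a 2-colouring of K_k, either some edge is red (a red K_2) or all edges are blue (a blue K_k). And K_{86} coloured all-blue has no blue K_87, so R(2, 87) > 86. Hence R(2, 87) = 87.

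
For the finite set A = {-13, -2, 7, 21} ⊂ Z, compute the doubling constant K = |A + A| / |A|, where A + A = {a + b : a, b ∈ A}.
K = |A + A| / |A| = 10/4 = 5/2

Enumerate A + A = {a + b : a, b ∈ A}. With |A| = 4, there are |A|^2 = 16 ordered sum pairs; collecting distinct values, A + A = {-26, -15, -6, -4, 5, 8, 14, 19, 28, 42}, so |A + A| = 10. Thus K = 10/4 = 5/2. For comparison, the minimum possible |A + A| over all 4-element sets is 2·4 − 1 = 7 (so min K = 7/4), attained only by arithmetic progressions.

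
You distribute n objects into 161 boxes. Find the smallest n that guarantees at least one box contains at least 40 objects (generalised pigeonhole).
n = (40 − 1)·161 + 1 = 6280

By the generalised pigeonhole principle, to guarantee some box contains ≥ r objects we need more than (r − 1) · k objects total. Threshold: n = (r − 1) · k + 1. With r = 40 and k = 161: n = 39 · 161 + 1 = 6279 + 1 = 6280. For n = 6279 = 39 · 161, we can put exactly 39 objects in every box, avoiding 40 in any single one — so 6280 is tight.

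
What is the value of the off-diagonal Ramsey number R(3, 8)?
R(3, 8) = 28

Lower bound: an explicit 2-colouring of K_{27} (typically a Paley-type or other structured construction) avoids a red K_3 and a blue K_8, showing R(3, 8) > 27.
Upper bound: the simple Erdős–Szekeres recurrence only gives R(3, 8) ≤ 31; the tight bound R(3, 8) ≤ 28 requires a sharper case analysis (or computer search) of 2-colourings of K_{28}.
Hence R(3, 8) = 28.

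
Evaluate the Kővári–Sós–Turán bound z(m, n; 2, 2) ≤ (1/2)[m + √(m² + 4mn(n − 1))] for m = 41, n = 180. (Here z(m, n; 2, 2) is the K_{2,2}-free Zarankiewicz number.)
z(41, 180; 2, 2) ≤ (1/2)[41 + √(41² + 4·41·180·179)] = (1/2)[41 + √5285761] = 1170.0391

Kővári–Sós–Turán: let r_1, ..., r_41 be the row sums and z = Σ r_i the total number of 1s. Each pair of columns can share at most one row with both entries 1 (else a 2×2 all-ones block appears), so Σ_i C(r_i, 2) ≤ C(180, 2) = 16110. By convexity Σ_i C(r_i, 2) ≥ 41·C(z/41, 2) = z(z − 41)/(2·41), giving z² − 41z − 41·180·179 ≤ 0 and hence z ≤ (1/2)[41 + √(1681 + 4·1321020)] = (1/2)[41 + √5285761] ≈ (1/2)(41 + 2299.0783) = 1170.0391.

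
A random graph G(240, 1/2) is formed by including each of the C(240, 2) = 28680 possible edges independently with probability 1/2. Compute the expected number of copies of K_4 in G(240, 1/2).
E[# K_4] = C(240, 4) · (1/2)^C(4, 2) = 134810340 / 2^6 = 33702585/16 = 2106411.5625

For each 4-subset S of vertices (there are C(240, 4) = 134810340 such S), let X_S = 1 if S induces a K_4 (all C(4, 2) = 6 edges present). Then P(X_S = 1) = (1/2)^6 = 1/64. By linearity of expectation, E[# K_4] = C(240, 4) · (1/2)^6 = 134810340 / 64 = 33702585/16 = 2106411.5625.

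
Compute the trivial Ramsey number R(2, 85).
R(2, 85) = 85

R(2, k) = k for all k ≥ 2: in a 2-colouring of K_k, either some edge is red (a red K_2) or all edges are blue (a blue K_k). And K_{84} coloured all-blue has no blue K_85, so R(2, 85) > 84. Hence R(2, 85) = 85.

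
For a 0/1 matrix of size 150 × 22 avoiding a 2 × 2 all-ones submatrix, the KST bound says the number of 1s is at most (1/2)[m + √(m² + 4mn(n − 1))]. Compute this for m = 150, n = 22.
z(150, 22; 2, 2) ≤ (1/2)[150 + √(150² + 4·150·22·21)] = (1/2)[150 + √299700] = 348.7243

Kővári–Sós–Turán: let r_1, ..., r_150 be the row sums and z = Σ r_i the total number of 1s. Each pair of columns can share at most one row with both entries 1 (else a 2×2 all-ones block appears), so Σ_i C(r_i, 2) ≤ C(22, 2) = 231. By convexity Σ_i C(r_i, 2) ≥ 150·C(z/150, 2) = z(z − 150)/(2·150), giving z² − 150z − 150·22·21 ≤ 0 and hence z ≤ (1/2)[150 + √(22500 + 4·69300)] = (1/2)[150 + √299700] ≈ (1/2)(150 + 547.4486) = 348.7243.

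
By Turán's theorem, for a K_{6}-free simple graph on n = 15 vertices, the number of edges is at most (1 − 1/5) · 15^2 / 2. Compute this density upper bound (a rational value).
Turán density bound = (4/5) · 15^2/2 = 90

Turán's theorem: ex(n, K_{r+1}) is achieved by the complete r-partite Turán graph T(n, r) with parts as balanced as possible, and is at most (1 − 1/r) · n^2/2. For r = 5, n = 15: the density bound is (4/5) · 225/2 = 90. Since 5 ∣ 15, the Turán graph T(15, 5) has parts of equal size 3, and its edge count e(T(15, 5)) = 90 attains the density bound exactly.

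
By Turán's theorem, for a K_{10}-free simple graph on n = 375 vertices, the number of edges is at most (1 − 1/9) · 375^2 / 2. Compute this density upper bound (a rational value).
Turán density bound = (8/9) · 375^2/2 = 62500

Turán's theorem: ex(n, K_{r+1}) is achieved by the complete r-partite Turán graph T(n, r) with parts as balanced as possible, and is at most (1 − 1/r) · n^2/2. For r = 9, n = 375: the density bound is (8/9) · 140625/2 = 62500. The integer-valued extremum is e(T(375, 9)) = 62499, which is strictly less than the density bound 62500 since 9 ∤ 375 (the parts of T(375, 9) cannot all be equal).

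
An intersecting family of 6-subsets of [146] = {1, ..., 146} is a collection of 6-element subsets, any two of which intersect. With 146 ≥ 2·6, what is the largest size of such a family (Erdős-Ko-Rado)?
max |F| = C(145, 5) = 498187404

The Erdős-Ko-Rado theorem states: for n ≥ 2k, an intersecting family of k-subsets of an n-element set has size at most C(n − 1, k − 1), with equality for 'star' families {A ⊆ [n] : |A| = k, i ∈ A} (fix an element i). For n = 146, k = 6: C(145, 5) = 498187404.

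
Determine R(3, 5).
R(3, 5) = 14

Lower bound: an explicit 2-colouring of K_{13} (typically a Paley-type or other structured construction) avoids a red K_3 and a blue K_5, showing R(3, 5) > 13.
Upper bound: the Erdős–Szekeres recurrence R(r, t') ≤ R(r−1, t') + R(r, t'−1) yields R(3, 5) ≤ 14.
Hence R(3, 5) = 14.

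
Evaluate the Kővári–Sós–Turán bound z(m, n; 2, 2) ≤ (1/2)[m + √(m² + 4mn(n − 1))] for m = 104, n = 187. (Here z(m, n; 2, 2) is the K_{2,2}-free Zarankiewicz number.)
z(104, 187; 2, 2) ≤ (1/2)[104 + √(104² + 4·104·187·186)] = (1/2)[104 + √14480128] = 1954.6382

Kővári–Sós–Turán: let r_1, ..., r_104 be the row sums and z = Σ r_i the total number of 1s. Each pair of columns can share at most one row with both entries 1 (else a 2×2 all-ones block appears), so Σ_i C(r_i, 2) ≤ C(187, 2) = 17391. By convexity Σ_i C(r_i, 2) ≥ 104·C(z/104, 2) = z(z − 104)/(2·104), giving z² − 104z − 104·187·186 ≤ 0 and hence z ≤ (1/2)[104 + √(10816 + 4·3617328)] = (1/2)[104 + √14480128] ≈ (1/2)(104 + 3805.2763) = 1954.6382.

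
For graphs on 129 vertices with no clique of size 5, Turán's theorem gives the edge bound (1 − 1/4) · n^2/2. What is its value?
Turán density bound = (3/4) · 129^2/2 = 49923/8 ≈ 6240.375

Turán's theorem: ex(n, K_{r+1}) is achieved by the complete r-partite Turán graph T(n, r) with parts as balanced as possible, and is at most (1 − 1/r) · n^2/2. For r = 4, n = 129: the density bound is (3/4) · 16641/2 = 49923/8 ≈ 6240.375. The integer-valued extremum is e(T(129, 4)) = 6240, which is strictly less than the density bound 49923/8 since 4 ∤ 129 (the parts of T(129, 4) cannot all be equal).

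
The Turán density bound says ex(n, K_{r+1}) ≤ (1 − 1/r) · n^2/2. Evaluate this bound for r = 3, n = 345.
Turán density bound = (2/3) · 345^2/2 = 39675

Turán's theorem: ex(n, K_{r+1}) is achieved by the complete r-partite Turán graph T(n, r) with parts as balanced as possible, and is at most (1 − 1/r) · n^2/2. For r = 3, n = 345: the density bound is (2/3) · 119025/2 = 39675. Since 3 ∣ 345, the Turán graph T(345, 3) has parts of equal size 115, and its edge count e(T(345, 3)) = 39675 attains the density bound exactly.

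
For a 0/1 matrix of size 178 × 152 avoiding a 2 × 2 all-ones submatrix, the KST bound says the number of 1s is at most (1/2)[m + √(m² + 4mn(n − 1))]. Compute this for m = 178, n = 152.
z(178, 152; 2, 2) ≤ (1/2)[178 + √(178² + 4·178·152·151)] = (1/2)[178 + √16373508] = 2112.2096

Kővári–Sós–Turán: let r_1, ..., r_178 be the row sums and z = Σ r_i the total number of 1s. Each pair of columns can share at most one row with both entries 1 (else a 2×2 all-ones block appears), so Σ_i C(r_i, 2) ≤ C(152, 2) = 11476. By convexity Σ_i C(r_i, 2) ≥ 178·C(z/178, 2) = z(z − 178)/(2·178), giving z² − 178z − 178·152·151 ≤ 0 and hence z ≤ (1/2)[178 + √(31684 + 4·4085456)] = (1/2)[178 + √16373508] ≈ (1/2)(178 + 4046.4192) = 2112.2096.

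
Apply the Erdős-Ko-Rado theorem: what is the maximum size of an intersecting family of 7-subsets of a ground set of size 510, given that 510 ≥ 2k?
max |F| = C(509, 6) = 23449273331484

Erdős-Ko-Rado (1961): when n ≥ 2k, max |F| = C(n−1, k−1). The bound is attained by the star {A : i ∈ A} for any fixed i ∈ [n]. Here C(510−1, 7−1) = C(509, 6) = 23449273331484.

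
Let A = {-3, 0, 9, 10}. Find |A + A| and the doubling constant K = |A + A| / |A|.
K = |A + A| / |A| = 10/4 = 5/2

Enumerate A + A = {a + b : a, b ∈ A}. With |A| = 4, there are |A|^2 = 16 ordered sum pairs; collecting distinct values, A + A = {-6, -3, 0, 6, 7, 9, 10, 18, 19, 20}, so |A + A| = 10. Thus K = 10/4 = 5/2. For comparison, the minimum possible |A + A| over all 4-element sets is 2·4 − 1 = 7 (so min K = 7/4), attained only by arithmetic progressions.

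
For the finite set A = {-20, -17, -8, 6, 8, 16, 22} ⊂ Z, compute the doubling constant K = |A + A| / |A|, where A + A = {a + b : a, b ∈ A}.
K = |A + A| / |A| = 27/7

Enumerate A + A = {a + b : a, b ∈ A}. With |A| = 7, there are |A|^2 = 49 ordered sum pairs; collecting distinct values, A + A = {-40, -37, -34, -28, -25, -16, -14, -12, -11, -9, -4, -2, -1, 0, 2, 5, 8, 12, 14, 16, 22, 24, 28, 30, 32, 38, 44}, so |A + A| = 27. Thus K = 27/7. For comparison, the minimum possible |A + A| over all 7-element sets is 2·7 − 1 = 13 (so min K = 13/7), attained only by arithmetic progressions.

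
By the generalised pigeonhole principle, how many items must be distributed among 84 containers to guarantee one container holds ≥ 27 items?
n = (27 − 1)·84 + 1 = 2185

By the generalised pigeonhole principle, to guarantee some box contains ≥ r objects we need more than (r − 1) · k objects total. Threshold: n = (r − 1) · k + 1. With r = 27 and k = 84: n = 26 · 84 + 1 = 2184 + 1 = 2185. For n = 2184 = 26 · 84, we can put exactly 26 objects in every box, avoiding 27 in any single one — so 2185 is tight.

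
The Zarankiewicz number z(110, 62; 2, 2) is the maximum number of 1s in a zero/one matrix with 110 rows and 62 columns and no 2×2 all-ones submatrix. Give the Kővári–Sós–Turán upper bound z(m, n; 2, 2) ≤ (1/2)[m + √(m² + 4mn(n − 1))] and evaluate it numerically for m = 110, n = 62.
z(110, 62; 2, 2) ≤ (1/2)[110 + √(110² + 4·110·62·61)] = (1/2)[110 + √1676180] = 702.3369

Kővári–Sós–Turán: let r_1, ..., r_110 be the row sums and z = Σ r_i the total number of 1s. Each pair of columns can share at most one row with both entries 1 (else a 2×2 all-ones block appears), so Σ_i C(r_i, 2) ≤ C(62, 2) = 1891. By convexity Σ_i C(r_i, 2) ≥ 110·C(z/110, 2) = z(z − 110)/(2·110), giving z² − 110z − 110·62·61 ≤ 0 and hence z ≤ (1/2)[110 + √(12100 + 4·416020)] = (1/2)[110 + √1676180] ≈ (1/2)(110 + 1294.6737) = 702.3369.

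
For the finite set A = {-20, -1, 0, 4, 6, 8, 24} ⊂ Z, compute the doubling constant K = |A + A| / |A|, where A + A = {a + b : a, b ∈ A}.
K = |A + A| / |A| = 25/7

Enumerate A + A = {a + b : a, b ∈ A}. With |A| = 7, there are |A|^2 = 49 ordered sum pairs; collecting distinct values, A + A = {-40, -21, -20, -16, -14, -12, -2, -1, 0, 3, 4, 5, 6, 7, 8, 10, 12, 14, 16, 23, 24, 28, 30, 32, 48}, so |A + A| = 25. Thus K = 25/7. For comparison, the minimum possible |A + A| over all 7-element sets is 2·7 − 1 = 13 (so min K = 13/7), attained only by arithmetic progressions.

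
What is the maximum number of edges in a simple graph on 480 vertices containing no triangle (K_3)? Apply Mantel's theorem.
ex(480, K_3) = ⌊480^2/4⌋ = 57600

Mantel (1907): a triangle-free graph on n vertices has at most ⌊n^2/4⌋ edges, with equality for the complete bipartite graph K_{⌊n/2⌋, ⌈n/2⌉}. For n = 480: ⌊480^2/4⌋ = ⌊230400/4⌋ = 57600. The extremal graph is K_{240, 240}, which has 240·240 = 57600 edges.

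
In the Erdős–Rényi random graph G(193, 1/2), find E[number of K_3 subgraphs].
E[# K_3] = C(193, 3) · (1/2)^C(3, 2) = 1179616 / 2^3 = 147452

For each 3-subset S of vertices (there are C(193, 3) = 1179616 such S), let X_S = 1 if S induces a K_3 (all C(3, 2) = 3 edges present). Then P(X_S = 1) = (1/2)^3 = 1/8. By linearity of expectation, E[# K_3] = C(193, 3) · (1/2)^3 = 1179616 / 8 = 147452.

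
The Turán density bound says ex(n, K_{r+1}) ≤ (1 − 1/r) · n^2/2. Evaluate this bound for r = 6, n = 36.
Turán density bound = (5/6) · 36^2/2 = 540

Turán's theorem: ex(n, K_{r+1}) is achieved by the complete r-partite Turán graph T(n, r) with parts as balanced as possible, and is at most (1 − 1/r) · n^2/2. For r = 6, n = 36: the density bound is (5/6) · 1296/2 = 540. Since 6 ∣ 36, the Turán graph T(36, 6) has parts of equal size 6, and its edge count e(T(36, 6)) = 540 attains the density bound exactly.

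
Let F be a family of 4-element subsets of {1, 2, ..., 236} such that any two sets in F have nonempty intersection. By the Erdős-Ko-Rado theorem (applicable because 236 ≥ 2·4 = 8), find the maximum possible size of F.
max |F| = C(235, 3) = 2135445

The Erdős-Ko-Rado theorem states: for n ≥ 2k, an intersecting family of k-subsets of an n-element set has size at most C(n − 1, k − 1), with equality for 'star' families {A ⊆ [n] : |A| = k, i ∈ A} (fix an element i). For n = 236, k = 4: C(235, 3) = 2135445.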